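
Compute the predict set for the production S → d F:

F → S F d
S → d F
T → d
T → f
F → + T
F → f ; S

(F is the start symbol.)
{ 'd' }

PREDICT(S → d F) = (FIRST(RHS) \ {ε}) ∪ (FOLLOW(S) if ε ∈ FIRST(RHS), i.e. RHS ⇒* ε)
FIRST(d F) = { 'd' }
ε ∉ FIRST(d F), so FOLLOW(S) is not added.
PREDICT(S → d F) = { 'd' }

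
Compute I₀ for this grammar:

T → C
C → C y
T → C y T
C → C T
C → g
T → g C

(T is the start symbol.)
First, augment the grammar with T' → T
I₀ = CLOSURE({ [T' → . T] }):
  [T' → . T] has the dot before T: add [T → . C], [T → . C y T], [T → . g C]
  [T → . C] has the dot before C: add [C → . C y], [C → . C T], [C → . g]
No further items can be added.

I₀ = { [C → . C T], [C → . C y], [C → . g], [T → . C y T], [T → . C], [T → . g C], [T' → . T] }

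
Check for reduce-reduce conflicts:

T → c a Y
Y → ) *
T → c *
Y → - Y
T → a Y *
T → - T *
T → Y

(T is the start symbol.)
Augment with T' → T and build the canonical LR(0) collection (I0 = CLOSURE({[T' → . T]}), then GOTO on every symbol after a dot until no new states appear). It has 18 states:
  I0: { [T → . - T *], [T → . Y], [T → . a Y *], [T → . c *], [T → . c a Y], [T' → . T], [Y → . ) *], [Y → . - Y] }  — shift
  I1: { [Y → ) . *] }  — shift
  I2: { [T → - . T *], [T → . - T *], [T → . Y], [T → . a Y *], [T → . c *], [T → . c a Y], [Y → - . Y], [Y → . ) *], [Y → . - Y] }  — shift
  I3: { [T' → T .] }  — accept
  I4: { [T → Y .] }  — reduce
  I5: { [T → a . Y *], [Y → . ) *], [Y → . - Y] }  — shift
  I6: { [T → c . *], [T → c . a Y] }  — shift
  I7: { [T → c * .] }  — reduce
  I8: { [T → c a . Y], [Y → . ) *], [Y → . - Y] }  — shift
  I9: { [Y → - . Y], [Y → . ) *], [Y → . - Y] }  — shift
  I10: { [T → c a Y .] }  — reduce
  I11: { [Y → - Y .] }  — reduce
  I12: { [T → a Y . *] }  — shift
  I13: { [T → a Y * .] }  — reduce
  I14: { [T → - T . *] }  — shift
  I15: { [T → Y .], [Y → - Y .] }  — 2 reduces
  I16: { [T → - T * .] }  — reduce
  I17: { [Y → ) * .] }  — reduce

I15 contains complete items [T → Y .], [Y → - Y .] — reduce-reduce conflict.

Answer: Yes — I15: [T → Y .] vs [Y → - Y .]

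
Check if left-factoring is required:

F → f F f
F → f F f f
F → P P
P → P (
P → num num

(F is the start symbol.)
Yes, F has productions with common prefix 'f F f'

Left-factoring is needed when two productions for the same non-terminal
share a common prefix on the right-hand side.

Productions for F:
  F → f F f
  F → f F f f
  F → P P
Productions for P:
  P → P (
  P → num num

Found common prefix 'f F f' in productions for F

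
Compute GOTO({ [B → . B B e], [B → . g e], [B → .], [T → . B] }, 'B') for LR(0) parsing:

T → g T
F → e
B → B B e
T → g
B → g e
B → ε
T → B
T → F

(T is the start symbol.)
GOTO(I, 'B') = CLOSURE({ [A → αX.β] : [A → α.Xβ] ∈ I, X = 'B' })

Items with dot before 'B', with the dot advanced:
  [B → . B B e] → [B → B . B e]
  [T → . B] → [T → B .]
Closure of the advanced items:
  [B → B . B e] has the dot before B: add [B → . B B e], [B → . g e], [B → .]

GOTO = { [B → . B B e], [B → . g e], [B → .], [B → B . B e], [T → B .] }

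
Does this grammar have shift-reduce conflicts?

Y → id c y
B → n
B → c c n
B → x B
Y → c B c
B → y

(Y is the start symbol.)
A shift-reduce conflict occurs when an LR(0) state has both:
  - a complete (reduce) item [A → α .] (dot at the end), and
  - a shift item [B → β . c γ] (dot before a terminal).

Augment with Y' → Y and build the canonical LR(0) collection (I0 = CLOSURE({[Y' → . Y]}), then GOTO on every symbol after a dot until no new states appear). It has 15 states:
  I0: { [Y → . c B c], [Y → . id c y], [Y' → . Y] }  — shift
  I1: { [Y' → Y .] }  — accept
  I2: { [B → . c c n], [B → . n], [B → . x B], [B → . y], [Y → c . B c] }  — shift
  I3: { [Y → id . c y] }  — shift
  I4: { [Y → id c . y] }  — shift
  I5: { [Y → id c y .] }  — reduce
  I6: { [Y → c B . c] }  — shift
  I7: { [B → c . c n] }  — shift
  I8: { [B → n .] }  — reduce
  I9: { [B → . c c n], [B → . n], [B → . x B], [B → . y], [B → x . B] }  — shift
  I10: { [B → y .] }  — reduce
  I11: { [B → x B .] }  — reduce
  I12: { [B → c c . n] }  — shift
  I13: { [B → c c n .] }  — reduce
  I14: { [Y → c B c .] }  — reduce

No state contains both a complete item and a shift item.

Answer: No shift-reduce conflicts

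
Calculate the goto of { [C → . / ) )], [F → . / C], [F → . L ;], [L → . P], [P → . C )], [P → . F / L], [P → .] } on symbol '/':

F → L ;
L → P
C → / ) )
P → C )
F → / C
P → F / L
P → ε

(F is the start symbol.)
{ [C → . / ) )], [C → / . ) )], [F → / . C] }

GOTO(I, '/') = CLOSURE({ [A → αX.β] : [A → α.Xβ] ∈ I, X = '/' })

Items with dot before '/', with the dot advanced:
  [C → . / ) )] → [C → / . ) )]
  [F → . / C] → [F → / . C]
Closure of the advanced items:
  [F → / . C] has the dot before C: add [C → . / ) )]

GOTO = { [C → . / ) )], [C → / . ) )], [F → / . C] }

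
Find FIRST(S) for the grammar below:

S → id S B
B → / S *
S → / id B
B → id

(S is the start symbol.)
{ '/', 'id' }

To compute FIRST(S), examine every production with S on the left-hand side, reading each right-hand side left to right until a non-nullable symbol is reached.

From S → id S B:
  - id is a terminal: add 'id' and stop
From S → / id B:
  - '/' is a terminal: add '/' and stop

Collecting: FIRST(S) = { '/', 'id' }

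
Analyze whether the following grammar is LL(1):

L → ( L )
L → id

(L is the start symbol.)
Yes, the grammar is LL(1).

A grammar is LL(1) if for each non-terminal N with multiple productions, the predict sets of those productions are pairwise disjoint, where PREDICT(N → α) = (FIRST(α) \ {ε}) ∪ (FOLLOW(N) if α ⇒* ε).

For L:
  PREDICT(L → '(' L ')') = { '(' }
  PREDICT(L → id) = { 'id' }

All predict sets are disjoint. The grammar IS LL(1).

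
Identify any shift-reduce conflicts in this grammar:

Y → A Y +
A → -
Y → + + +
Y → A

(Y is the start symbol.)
Yes — I3: [Y → A .] vs [A → . -]

Augment with Y' → Y and build the canonical LR(0) collection (I0 = CLOSURE({[Y' → . Y]}), then GOTO on every symbol after a dot until no new states appear). It has 9 states:
  I0: { [A → . -], [Y → . + + +], [Y → . A Y +], [Y → . A], [Y' → . Y] }  — shift
  I1: { [Y → + . + +] }  — shift
  I2: { [A → - .] }  — reduce
  I3: { [A → . -], [Y → . + + +], [Y → . A Y +], [Y → . A], [Y → A . Y +], [Y → A .] }  — shift, reduce
  I4: { [Y' → Y .] }  — accept
  I5: { [Y → A Y . +] }  — shift
  I6: { [Y → A Y + .] }  — reduce
  I7: { [Y → + + . +] }  — shift
  I8: { [Y → + + + .] }  — reduce

I3 contains reduce item [Y → A .] and shift items [A → . -], [Y → . + + +] — shift-reduce conflict.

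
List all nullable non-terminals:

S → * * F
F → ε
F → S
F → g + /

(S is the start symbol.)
A non-terminal is nullable if it can derive ε (the empty string): either it has an ε-production, or it has a production whose right-hand side consists entirely of nullable non-terminals.

ε-productions: F → ε
So F is immediately nullable.
No further non-terminal can be added: every production for the remaining non-terminals contains a terminal or a non-nullable non-terminal.
Nullable = { 'F' }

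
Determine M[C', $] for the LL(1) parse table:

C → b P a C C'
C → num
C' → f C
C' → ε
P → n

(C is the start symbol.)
C' → ε

To find M[C', $], we find productions for C' where $ is in the predict set (PREDICT(N → α) = (FIRST(α) \ {ε}) ∪ (FOLLOW(N) if α ⇒* ε)).

Relevant sets:
  FOLLOW(C') = { $, 'f' }

C' → f C: PREDICT = { 'f' }
C' → ε: PREDICT = { $, 'f' }
  $ is in predict set, so this production goes in M[C', $]

M[C', $] = C' → ε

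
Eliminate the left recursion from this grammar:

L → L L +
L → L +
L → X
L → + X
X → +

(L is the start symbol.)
L is directly left-recursive. The standard transformation for
  A → A α₁ | ... | A α_m | β₁ | ... | β_n
is
  A  → β₁ A' | ... | β_n A'
  A' → α₁ A' | ... | α_m A' | ε

L → X becomes L → X L'
L → + X becomes L → + X L'
L → L L + becomes L' → L + L'
L → L + becomes L' → + L'
Add L' → ε

Productions for other non-terminals are unchanged:
  X → +

Resulting grammar:
L → X L'
L → + X L'
L' → L + L'
L' → + L'
L' → ε
X → +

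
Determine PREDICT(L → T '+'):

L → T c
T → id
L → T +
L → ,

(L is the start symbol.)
{ 'id' }

PREDICT(L → T '+') = (FIRST(RHS) \ {ε}) ∪ (FOLLOW(L) if ε ∈ FIRST(RHS), i.e. RHS ⇒* ε)
FIRST(T) = { 'id' }
FIRST(T '+') = { 'id' }
ε ∉ FIRST(T '+'), so FOLLOW(L) is not added.
PREDICT(L → T '+') = { 'id' }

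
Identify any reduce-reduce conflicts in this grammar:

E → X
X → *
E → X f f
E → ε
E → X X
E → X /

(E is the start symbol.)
No reduce-reduce conflicts

A reduce-reduce conflict occurs when an LR(0) state has two complete items [A → α .] and [B → β .] — both call for a reduction, and with no lookahead the parser cannot choose between them.

Augment with E' → E and build the canonical LR(0) collection (I0 = CLOSURE({[E' → . E]}), then GOTO on every symbol after a dot until no new states appear). It has 8 states:
  I0: { [E → . X /], [E → . X X], [E → . X f f], [E → . X], [E → .], [E' → . E], [X → . *] }  — shift, reduce
  I1: { [X → * .] }  — reduce
  I2: { [E' → E .] }  — accept
  I3: { [E → X . /], [E → X . X], [E → X . f f], [E → X .], [X → . *] }  — shift, reduce
  I4: { [E → X / .] }  — reduce
  I5: { [E → X X .] }  — reduce
  I6: { [E → X f . f] }  — shift
  I7: { [E → X f f .] }  — reduce

No state contains more than one complete item.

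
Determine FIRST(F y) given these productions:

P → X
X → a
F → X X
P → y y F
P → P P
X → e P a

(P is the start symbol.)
FIRST sets of the non-terminals involved (from the grammar, by fixed-point iteration):
  FIRST(F) = { 'a', 'e' }

To compute FIRST(F y), process the symbols left to right:
Symbol F is a non-terminal. Add FIRST(F) \ {ε} = { 'a', 'e' }
F is not nullable (ε ∉ FIRST(F)), so stop here.
FIRST(F y) = { 'a', 'e' }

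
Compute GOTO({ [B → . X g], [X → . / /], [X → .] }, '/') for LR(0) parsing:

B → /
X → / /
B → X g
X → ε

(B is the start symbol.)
GOTO(I, '/') = CLOSURE({ [A → αX.β] : [A → α.Xβ] ∈ I, X = '/' })

Items with dot before '/', with the dot advanced:
  [X → . / /] → [X → / . /]
Closure adds nothing (no advanced item has the dot before a non-terminal).

GOTO = { [X → / . /] }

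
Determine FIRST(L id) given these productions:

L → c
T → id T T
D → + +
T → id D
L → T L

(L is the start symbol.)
{ 'c', 'id' }

FIRST sets of the non-terminals involved (from the grammar, by fixed-point iteration):
  FIRST(L) = { 'c', 'id' }

To compute FIRST(L id), process the symbols left to right:
Symbol L is a non-terminal. Add FIRST(L) \ {ε} = { 'c', 'id' }
L is not nullable (ε ∉ FIRST(L)), so stop here.
FIRST(L id) = { 'c', 'id' }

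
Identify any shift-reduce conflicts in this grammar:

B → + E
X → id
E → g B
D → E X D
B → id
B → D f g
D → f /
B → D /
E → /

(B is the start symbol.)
No shift-reduce conflicts

Augment with B' → B and build the canonical LR(0) collection (I0 = CLOSURE({[B' → . B]}), then GOTO on every symbol after a dot until no new states appear). It has 18 states:
  I0: { [B → . + E], [B → . D /], [B → . D f g], [B → . id], [B' → . B], [D → . E X D], [D → . f /], [E → . /], [E → . g B] }  — shift
  I1: { [B → + . E], [E → . /], [E → . g B] }  — shift
  I2: { [E → / .] }  — reduce
  I3: { [B' → B .] }  — accept
  I4: { [B → D . /], [B → D . f g] }  — shift
  I5: { [D → E . X D], [X → . id] }  — shift
  I6: { [D → f . /] }  — shift
  I7: { [B → . + E], [B → . D /], [B → . D f g], [B → . id], [D → . E X D], [D → . f /], [E → . /], [E → . g B], [E → g . B] }  — shift
  I8: { [B → id .] }  — reduce
  I9: { [E → g B .] }  — reduce
  I10: { [D → f / .] }  — reduce
  I11: { [D → . E X D], [D → . f /], [D → E X . D], [E → . /], [E → . g B] }  — shift
  I12: { [X → id .] }  — reduce
  I13: { [D → E X D .] }  — reduce
  I14: { [B → D / .] }  — reduce
  I15: { [B → D f . g] }  — shift
  I16: { [B → D f g .] }  — reduce
  I17: { [B → + E .] }  — reduce

No state contains both a complete item and a shift item.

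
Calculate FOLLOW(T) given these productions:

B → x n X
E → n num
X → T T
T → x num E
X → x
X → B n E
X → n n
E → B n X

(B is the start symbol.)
To compute FOLLOW(T), find every occurrence of T on a right-hand side N → α T β: add FIRST(β) \ {ε}, and if β is empty or nullable also add FOLLOW(N). Iterate to a fixed point.

In X → T T: T is followed by T, add FIRST(T) \ {ε} = { 'x' }
In X → T T: T is at the end, add FOLLOW(X)

The FOLLOW sets referred to above (computed the same way, to a fixed point):
  FOLLOW(X) = { $, 'n', 'x' }

Taking the union: FOLLOW(T) = { $, 'n', 'x' }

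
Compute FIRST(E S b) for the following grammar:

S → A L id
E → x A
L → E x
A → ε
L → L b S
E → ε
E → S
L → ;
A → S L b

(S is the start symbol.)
FIRST sets of the non-terminals involved (from the grammar, by fixed-point iteration):
  FIRST(E) = { ';', 'x', ε }
  FIRST(S) = { ';', 'x' }

To compute FIRST(E S b), process the symbols left to right:
Symbol E is a non-terminal. Add FIRST(E) \ {ε} = { ';', 'x' }
E is nullable (ε ∈ FIRST(E)), continue to the next symbol.
Symbol S is a non-terminal. Add FIRST(S) \ {ε} = { ';', 'x' }
S is not nullable (ε ∉ FIRST(S)), so stop here.
FIRST(E S b) = { ';', 'x' }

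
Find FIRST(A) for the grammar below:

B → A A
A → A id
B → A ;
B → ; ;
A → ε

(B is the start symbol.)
To compute FIRST(A), examine every production with A on the left-hand side, reading each right-hand side left to right until a non-nullable symbol is reached.

From A → A id:
  - A is the symbol being defined: contributes nothing new
    A is nullable, so continue to the next symbol
  - id is a terminal: add 'id' and stop
From A → ε:
  - ε-production, so ε ∈ FIRST(A)

Collecting: FIRST(A) = { 'id', ε }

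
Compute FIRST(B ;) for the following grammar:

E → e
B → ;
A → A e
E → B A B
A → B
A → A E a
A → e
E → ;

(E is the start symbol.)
{ ';' }

FIRST sets of the non-terminals involved (from the grammar, by fixed-point iteration):
  FIRST(B) = { ';' }

To compute FIRST(B ;), process the symbols left to right:
Symbol B is a non-terminal. Add FIRST(B) \ {ε} = { ';' }
B is not nullable (ε ∉ FIRST(B)), so stop here.
FIRST(B ;) = { ';' }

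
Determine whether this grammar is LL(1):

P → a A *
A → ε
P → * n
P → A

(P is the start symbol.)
Yes, the grammar is LL(1).

A grammar is LL(1) if for each non-terminal N with multiple productions, the predict sets of those productions are pairwise disjoint, where PREDICT(N → α) = (FIRST(α) \ {ε}) ∪ (FOLLOW(N) if α ⇒* ε).

Relevant sets:
  FIRST(A) = { ε }
  FOLLOW(P) = { $ }

For P:
  PREDICT(P → a A '*') = { 'a' }
  PREDICT(P → '*' n) = { '*' }
  PREDICT(P → A) = { $ }
A has a single production, so nothing to check there.

All predict sets are disjoint. The grammar IS LL(1).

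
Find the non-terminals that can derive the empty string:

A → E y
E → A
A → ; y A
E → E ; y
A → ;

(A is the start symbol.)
None

There are no ε-productions, so no non-terminal can derive ε.
No non-terminals are nullable.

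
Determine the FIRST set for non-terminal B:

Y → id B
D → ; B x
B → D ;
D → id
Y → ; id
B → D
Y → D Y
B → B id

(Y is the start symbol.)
To compute FIRST(B), examine every production with B on the left-hand side, reading each right-hand side left to right until a non-nullable symbol is reached.

FIRST sets of the other non-terminals involved (by the same procedure, iterated to a fixed point):
  FIRST(D) = { ';', 'id' }

From B → D ;:
  - D is a non-terminal: add FIRST(D) \ {ε} = { ';', 'id' }
    D is not nullable, so stop
From B → D:
  - D is a non-terminal: add FIRST(D) \ {ε} = { ';', 'id' }
    D is not nullable, so stop
From B → B id:
  - B is the symbol being defined: contributes nothing new
    B is not nullable, so stop

Collecting: FIRST(B) = { ';', 'id' }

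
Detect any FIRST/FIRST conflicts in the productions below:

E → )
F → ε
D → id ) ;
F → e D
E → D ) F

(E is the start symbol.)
No FIRST/FIRST conflicts.

FIRST sets of the non-terminals at (or reachable through a nullable prefix from) the front of some alternative:
  FIRST(D) = { 'id' }

Productions for E:
  E → ): FIRST = { ')' }
  E → D ) F: FIRST = { 'id' }
Productions for F:
  F → ε: FIRST = { ε }
  F → e D: FIRST = { 'e' }
D has only one production, so no FIRST/FIRST conflict is possible there.

All alternatives of each non-terminal have pairwise disjoint FIRST sets.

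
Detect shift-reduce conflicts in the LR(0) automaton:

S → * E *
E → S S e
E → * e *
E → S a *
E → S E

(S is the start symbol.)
No shift-reduce conflicts

Augment with S' → S and build the canonical LR(0) collection (I0 = CLOSURE({[S' → . S]}), then GOTO on every symbol after a dot until no new states appear). It has 14 states:
  I0: { [S → . * E *], [S' → . S] }  — shift
  I1: { [E → . * e *], [E → . S E], [E → . S S e], [E → . S a *], [S → * . E *], [S → . * E *] }  — shift
  I2: { [S' → S .] }  — accept
  I3: { [E → * . e *], [E → . * e *], [E → . S E], [E → . S S e], [E → . S a *], [S → * . E *], [S → . * E *] }  — shift
  I4: { [S → * E . *] }  — shift
  I5: { [E → . * e *], [E → . S E], [E → . S S e], [E → . S a *], [E → S . E], [E → S . S e], [E → S . a *], [S → . * E *] }  — shift
  I6: { [E → S E .] }  — reduce
  I7: { [E → . * e *], [E → . S E], [E → . S S e], [E → . S a *], [E → S . E], [E → S . S e], [E → S . a *], [E → S S . e], [S → . * E *] }  — shift
  I8: { [E → S a . *] }  — shift
  I9: { [E → S a * .] }  — reduce
  I10: { [E → S S e .] }  — reduce
  I11: { [S → * E * .] }  — reduce
  I12: { [E → * e . *] }  — shift
  I13: { [E → * e * .] }  — reduce

No state contains both a complete item and a shift item.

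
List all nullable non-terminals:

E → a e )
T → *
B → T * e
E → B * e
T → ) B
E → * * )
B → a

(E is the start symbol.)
None

A non-terminal is nullable if it can derive ε (the empty string): either it has an ε-production, or it has a production whose right-hand side consists entirely of nullable non-terminals.

There are no ε-productions, so no non-terminal can derive ε.
No non-terminals are nullable.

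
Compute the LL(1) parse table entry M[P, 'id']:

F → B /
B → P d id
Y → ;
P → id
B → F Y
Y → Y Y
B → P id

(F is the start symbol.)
To find M[P, 'id'], we find productions for P where 'id' is in the predict set (PREDICT(N → α) = (FIRST(α) \ {ε}) ∪ (FOLLOW(N) if α ⇒* ε)).

P → id: PREDICT = { 'id' }
  'id' is in predict set, so this production goes in M[P, 'id']

M[P, 'id'] = P → id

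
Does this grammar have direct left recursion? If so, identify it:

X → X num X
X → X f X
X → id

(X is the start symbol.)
Yes, X is left-recursive

Direct left recursion occurs when N → N α for some non-terminal N (the right-hand side begins with the left-hand side itself).

X → X num X: LEFT RECURSIVE (starts with X)
X → X f X: LEFT RECURSIVE (starts with X)
X → id: starts with id

The grammar has direct left recursion on: X.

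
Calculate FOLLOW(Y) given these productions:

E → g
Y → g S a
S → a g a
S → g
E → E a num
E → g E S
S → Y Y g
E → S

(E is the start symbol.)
To compute FOLLOW(Y), find every occurrence of Y on a right-hand side N → α Y β: add FIRST(β) \ {ε}, and if β is empty or nullable also add FOLLOW(N). Iterate to a fixed point.

In S → Y Y g: Y is followed by Y g, add FIRST(Y g) \ {ε} = { 'g' }
In S → Y Y g: Y is followed by g, add FIRST(g) \ {ε} = { 'g' }

Taking the union: FOLLOW(Y) = { 'g' }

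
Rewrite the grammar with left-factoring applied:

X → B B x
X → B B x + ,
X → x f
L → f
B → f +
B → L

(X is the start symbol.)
X → B B x X'
X' → ε
X' → + ,
X → x f
L → f
B → f +
B → L

Left-factoring transforms A → αβ₁ | αβ₂ into A → αA' and A' → β₁ | β₂
(α is the longest common prefix among the alternatives). Repeat until
no nonterminal has two alternatives with a common prefix.

Round 1: X has alternatives sharing prefix 'B B x'. Introduce X': X → B B x X'
  Add: X' → ε
  Add: X' → + ,

No remaining common prefixes — done.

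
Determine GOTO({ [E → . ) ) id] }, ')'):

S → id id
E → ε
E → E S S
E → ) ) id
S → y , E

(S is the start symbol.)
{ [E → ) . ) id] }

GOTO(I, ')') = CLOSURE({ [A → αX.β] : [A → α.Xβ] ∈ I, X = ')' })

Items with dot before ')', with the dot advanced:
  [E → . ) ) id] → [E → ) . ) id]
Closure adds nothing (no advanced item has the dot before a non-terminal).

GOTO = { [E → ) . ) id] }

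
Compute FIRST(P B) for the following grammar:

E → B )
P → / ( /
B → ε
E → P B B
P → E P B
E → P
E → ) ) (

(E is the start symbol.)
FIRST sets of the non-terminals involved (from the grammar, by fixed-point iteration):
  FIRST(P) = { ')', '/' }

To compute FIRST(P B), process the symbols left to right:
Symbol P is a non-terminal. Add FIRST(P) \ {ε} = { ')', '/' }
P is not nullable (ε ∉ FIRST(P)), so stop here.
FIRST(P B) = { ')', '/' }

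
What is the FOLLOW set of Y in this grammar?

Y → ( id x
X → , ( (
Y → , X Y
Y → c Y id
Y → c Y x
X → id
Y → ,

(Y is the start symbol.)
{ $, 'id', 'x' }

To compute FOLLOW(Y), find every occurrence of Y on a right-hand side N → α Y β: add FIRST(β) \ {ε}, and if β is empty or nullable also add FOLLOW(N). Iterate to a fixed point.

Y is the start symbol, so $ ∈ FOLLOW(Y).
In Y → , X Y: Y is at the end; this adds FOLLOW(Y) to itself — nothing new
In Y → c Y id: Y is followed by id, add FIRST(id) \ {ε} = { 'id' }
In Y → c Y x: Y is followed by x, add FIRST(x) \ {ε} = { 'x' }

Taking the union: FOLLOW(Y) = { $, 'id', 'x' }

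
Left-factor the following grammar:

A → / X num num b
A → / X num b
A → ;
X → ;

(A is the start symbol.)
A → / X num A'
A' → num b
A' → b
A → ;
X → ;

Left-factoring transforms A → αβ₁ | αβ₂ into A → αA' and A' → β₁ | β₂
(α is the longest common prefix among the alternatives). Repeat until
no nonterminal has two alternatives with a common prefix.

Round 1: A has alternatives sharing prefix '/ X num'. Introduce A': A → / X num A'
  Add: A' → num b
  Add: A' → b

No remaining common prefixes — done.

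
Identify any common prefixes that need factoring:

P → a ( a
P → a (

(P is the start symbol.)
Left-factoring is needed when two productions for the same non-terminal
share a common prefix on the right-hand side.

Productions for P:
  P → a ( a
  P → a (

Found common prefix 'a (' in productions for P

Answer: Yes, P has productions with common prefix 'a ('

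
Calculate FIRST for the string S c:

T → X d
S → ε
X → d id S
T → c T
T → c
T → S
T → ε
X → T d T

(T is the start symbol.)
{ 'c' }

FIRST sets of the non-terminals involved (from the grammar, by fixed-point iteration):
  FIRST(S) = { ε }

To compute FIRST(S c), process the symbols left to right:
Symbol S is a non-terminal. Add FIRST(S) \ {ε} = { }
S is nullable (ε ∈ FIRST(S)), continue to the next symbol.
Symbol c is a terminal. Add 'c' and stop.
FIRST(S c) = { 'c' }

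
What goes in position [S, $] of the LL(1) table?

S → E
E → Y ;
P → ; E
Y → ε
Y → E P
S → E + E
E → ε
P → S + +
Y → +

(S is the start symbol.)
S → E

To find M[S, $], we find productions for S where $ is in the predict set (PREDICT(N → α) = (FIRST(α) \ {ε}) ∪ (FOLLOW(N) if α ⇒* ε)).

Relevant sets:
  FIRST(E) = { '+', ';', ε }
  FOLLOW(S) = { $, '+' }

S → E: PREDICT = { $, '+', ';' }
  $ is in predict set, so this production goes in M[S, $]
S → E + E: PREDICT = { '+', ';' }

M[S, $] = S → E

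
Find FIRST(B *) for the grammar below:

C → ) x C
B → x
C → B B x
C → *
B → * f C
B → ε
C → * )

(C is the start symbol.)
FIRST sets of the non-terminals involved (from the grammar, by fixed-point iteration):
  FIRST(B) = { '*', 'x', ε }

To compute FIRST(B *), process the symbols left to right:
Symbol B is a non-terminal. Add FIRST(B) \ {ε} = { '*', 'x' }
B is nullable (ε ∈ FIRST(B)), continue to the next symbol.
Symbol * is a terminal. Add '*' and stop.
FIRST(B *) = { '*', 'x' }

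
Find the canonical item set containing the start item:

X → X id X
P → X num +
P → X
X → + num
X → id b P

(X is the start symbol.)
{ [X → . + num], [X → . X id X], [X → . id b P], [X' → . X] }

First, augment the grammar with X' → X
I₀ = CLOSURE({ [X' → . X] }):
  [X' → . X] has the dot before X: add [X → . X id X], [X → . + num], [X → . id b P]
No further items can be added.

I₀ = { [X → . + num], [X → . X id X], [X → . id b P], [X' → . X] }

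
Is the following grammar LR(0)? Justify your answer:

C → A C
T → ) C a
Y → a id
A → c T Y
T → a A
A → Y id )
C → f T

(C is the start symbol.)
A grammar is LR(0) if no state in the canonical LR(0) collection has:
  - both a shift item (dot before a terminal) and a complete item (shift-reduce conflict), or
  - two or more complete items (reduce-reduce conflict; the accept item [C' → C .] counts as a complete item here).

Augment with C' → C and build the canonical LR(0) collection (I0 = CLOSURE({[C' → . C]}), then GOTO on every symbol after a dot until no new states appear). It has 19 states:
  I0: { [A → . Y id )], [A → . c T Y], [C → . A C], [C → . f T], [C' → . C], [Y → . a id] }  — shift
  I1: { [A → . Y id )], [A → . c T Y], [C → . A C], [C → . f T], [C → A . C], [Y → . a id] }  — shift
  I2: { [C' → C .] }  — accept
  I3: { [A → Y . id )] }  — shift
  I4: { [Y → a . id] }  — shift
  I5: { [A → c . T Y], [T → . ) C a], [T → . a A] }  — shift
  I6: { [C → f . T], [T → . ) C a], [T → . a A] }  — shift
  I7: { [A → . Y id )], [A → . c T Y], [C → . A C], [C → . f T], [T → ) . C a], [Y → . a id] }  — shift
  I8: { [C → f T .] }  — reduce
  I9: { [A → . Y id )], [A → . c T Y], [T → a . A], [Y → . a id] }  — shift
  I10: { [T → a A .] }  — reduce
  I11: { [T → ) C . a] }  — shift
  I12: { [T → ) C a .] }  — reduce
  I13: { [A → c T . Y], [Y → . a id] }  — shift
  I14: { [A → c T Y .] }  — reduce
  I15: { [Y → a id .] }  — reduce
  I16: { [A → Y id . )] }  — shift
  I17: { [A → Y id ) .] }  — reduce
  I18: { [C → A C .] }  — reduce

Every state is either a pure shift/goto state or contains exactly one complete item and nothing to shift — no conflicts. The grammar is LR(0).

Answer: Yes, the grammar is LR(0)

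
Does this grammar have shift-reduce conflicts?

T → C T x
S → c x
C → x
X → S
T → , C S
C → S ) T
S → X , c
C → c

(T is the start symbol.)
Yes — I3: [X → S .] vs [C → S . ) T]; I6: [C → c .] vs [S → c . x]

A shift-reduce conflict occurs when an LR(0) state has both:
  - a complete (reduce) item [A → α .] (dot at the end), and
  - a shift item [B → β . c γ] (dot before a terminal).

Augment with T' → T and build the canonical LR(0) collection (I0 = CLOSURE({[T' → . T]}), then GOTO on every symbol after a dot until no new states appear). It has 18 states:
  I0: { [C → . S ) T], [C → . c], [C → . x], [S → . X , c], [S → . c x], [T → . , C S], [T → . C T x], [T' → . T], [X → . S] }  — shift
  I1: { [C → . S ) T], [C → . c], [C → . x], [S → . X , c], [S → . c x], [T → , . C S], [X → . S] }  — shift
  I2: { [C → . S ) T], [C → . c], [C → . x], [S → . X , c], [S → . c x], [T → . , C S], [T → . C T x], [T → C . T x], [X → . S] }  — shift
  I3: { [C → S . ) T], [X → S .] }  — shift, reduce
  I4: { [T' → T .] }  — accept
  I5: { [S → X . , c] }  — shift
  I6: { [C → c .], [S → c . x] }  — shift, reduce
  I7: { [C → x .] }  — reduce
  I8: { [S → c x .] }  — reduce
  I9: { [S → X , . c] }  — shift
  I10: { [S → X , c .] }  — reduce
  I11: { [C → . S ) T], [C → . c], [C → . x], [C → S ) . T], [S → . X , c], [S → . c x], [T → . , C S], [T → . C T x], [X → . S] }  — shift
  I12: { [C → S ) T .] }  — reduce
  I13: { [T → C T . x] }  — shift
  I14: { [T → C T x .] }  — reduce
  I15: { [S → . X , c], [S → . c x], [T → , C . S], [X → . S] }  — shift
  I16: { [T → , C S .], [X → S .] }  — 2 reduces
  I17: { [S → c . x] }  — shift

I3 contains reduce item [X → S .] and shift item [C → S . ) T] — shift-reduce conflict.
I6 contains reduce item [C → c .] and shift item [S → c . x] — shift-reduce conflict.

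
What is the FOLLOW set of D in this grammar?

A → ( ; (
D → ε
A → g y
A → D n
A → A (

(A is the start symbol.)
To compute FOLLOW(D), find every occurrence of D on a right-hand side N → α D β: add FIRST(β) \ {ε}, and if β is empty or nullable also add FOLLOW(N). Iterate to a fixed point.

In A → D n: D is followed by n, add FIRST(n) \ {ε} = { 'n' }

Taking the union: FOLLOW(D) = { 'n' }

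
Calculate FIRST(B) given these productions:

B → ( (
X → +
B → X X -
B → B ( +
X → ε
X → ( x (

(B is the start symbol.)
{ '(', '+', '-' }

To compute FIRST(B), examine every production with B on the left-hand side, reading each right-hand side left to right until a non-nullable symbol is reached.

FIRST sets of the other non-terminals involved (by the same procedure, iterated to a fixed point):
  FIRST(X) = { '(', '+', ε }

From B → ( (:
  - '(' is a terminal: add '(' and stop
From B → X X -:
  - X is a non-terminal: add FIRST(X) \ {ε} = { '(', '+' }
    X is nullable, so continue to the next symbol
  - X is a non-terminal: add FIRST(X) \ {ε} = { '(', '+' }
    X is nullable, so continue to the next symbol
  - '-' is a terminal: add '-' and stop
From B → B ( +:
  - B is the symbol being defined: contributes nothing new
    B is not nullable, so stop

Collecting: FIRST(B) = { '(', '+', '-' }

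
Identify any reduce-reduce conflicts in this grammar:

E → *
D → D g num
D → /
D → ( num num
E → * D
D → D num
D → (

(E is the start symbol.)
No reduce-reduce conflicts

A reduce-reduce conflict occurs when an LR(0) state has two complete items [A → α .] and [B → β .] — both call for a reduction, and with no lookahead the parser cannot choose between them.

Augment with E' → E and build the canonical LR(0) collection (I0 = CLOSURE({[E' → . E]}), then GOTO on every symbol after a dot until no new states appear). It has 11 states:
  I0: { [E → . * D], [E → . *], [E' → . E] }  — shift
  I1: { [D → . ( num num], [D → . (], [D → . /], [D → . D g num], [D → . D num], [E → * . D], [E → * .] }  — shift, reduce
  I2: { [E' → E .] }  — accept
  I3: { [D → ( . num num], [D → ( .] }  — shift, reduce
  I4: { [D → / .] }  — reduce
  I5: { [D → D . g num], [D → D . num], [E → * D .] }  — shift, reduce
  I6: { [D → D g . num] }  — shift
  I7: { [D → D num .] }  — reduce
  I8: { [D → D g num .] }  — reduce
  I9: { [D → ( num . num] }  — shift
  I10: { [D → ( num num .] }  — reduce

No state contains more than one complete item.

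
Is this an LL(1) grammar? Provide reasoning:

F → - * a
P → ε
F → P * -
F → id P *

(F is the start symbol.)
Yes, the grammar is LL(1).

A grammar is LL(1) if for each non-terminal N with multiple productions, the predict sets of those productions are pairwise disjoint, where PREDICT(N → α) = (FIRST(α) \ {ε}) ∪ (FOLLOW(N) if α ⇒* ε).

Relevant sets:
  FIRST(P) = { ε }

For F:
  PREDICT(F → '-' '*' a) = { '-' }
  PREDICT(F → P '*' '-') = { '*' }
  PREDICT(F → id P '*') = { 'id' }
P has a single production, so nothing to check there.

All predict sets are disjoint. The grammar IS LL(1).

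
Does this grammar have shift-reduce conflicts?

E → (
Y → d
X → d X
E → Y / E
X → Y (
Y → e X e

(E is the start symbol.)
Yes — I8: [Y → d .] vs [X → . d X]

Augment with E' → E and build the canonical LR(0) collection (I0 = CLOSURE({[E' → . E]}), then GOTO on every symbol after a dot until no new states appear). It has 14 states:
  I0: { [E → . (], [E → . Y / E], [E' → . E], [Y → . d], [Y → . e X e] }  — shift
  I1: { [E → ( .] }  — reduce
  I2: { [E' → E .] }  — accept
  I3: { [E → Y . / E] }  — shift
  I4: { [Y → d .] }  — reduce
  I5: { [X → . Y (], [X → . d X], [Y → . d], [Y → . e X e], [Y → e . X e] }  — shift
  I6: { [Y → e X . e] }  — shift
  I7: { [X → Y . (] }  — shift
  I8: { [X → . Y (], [X → . d X], [X → d . X], [Y → . d], [Y → . e X e], [Y → d .] }  — shift, reduce
  I9: { [X → d X .] }  — reduce
  I10: { [X → Y ( .] }  — reduce
  I11: { [Y → e X e .] }  — reduce
  I12: { [E → . (], [E → . Y / E], [E → Y / . E], [Y → . d], [Y → . e X e] }  — shift
  I13: { [E → Y / E .] }  — reduce

I8 contains reduce item [Y → d .] and shift items [X → . d X], [Y → . d], [Y → . e X e] — shift-reduce conflict.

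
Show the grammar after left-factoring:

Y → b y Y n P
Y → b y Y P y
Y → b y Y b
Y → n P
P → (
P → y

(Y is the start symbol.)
Left-factoring transforms A → αβ₁ | αβ₂ into A → αA' and A' → β₁ | β₂
(α is the longest common prefix among the alternatives). Repeat until
no nonterminal has two alternatives with a common prefix.

Round 1: Y has alternatives sharing prefix 'b y Y'. Introduce Y': Y → b y Y Y'
  Add: Y' → n P
  Add: Y' → P y
  Add: Y' → b

No remaining common prefixes — done.

Resulting grammar:
Y → b y Y Y'
Y' → n P
Y' → P y
Y' → b
Y → n P
P → (
P → y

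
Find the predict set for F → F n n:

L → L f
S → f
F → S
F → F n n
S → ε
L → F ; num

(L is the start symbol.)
{ 'f', 'n' }

PREDICT(F → F n n) = (FIRST(RHS) \ {ε}) ∪ (FOLLOW(F) if ε ∈ FIRST(RHS), i.e. RHS ⇒* ε)
FIRST(F) = { 'f', 'n', ε }
FIRST(F n n) = { 'f', 'n' }
ε ∉ FIRST(F n n), so FOLLOW(F) is not added.
PREDICT(F → F n n) = { 'f', 'n' }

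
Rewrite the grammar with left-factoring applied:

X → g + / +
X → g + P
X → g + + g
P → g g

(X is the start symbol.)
Left-factoring transforms A → αβ₁ | αβ₂ into A → αA' and A' → β₁ | β₂
(α is the longest common prefix among the alternatives). Repeat until
no nonterminal has two alternatives with a common prefix.

Round 1: X has alternatives sharing prefix 'g +'. Introduce X': X → g + X'
  Add: X' → / +
  Add: X' → P
  Add: X' → + g

No remaining common prefixes — done.

Resulting grammar:
X → g + X'
X' → / +
X' → P
X' → + g
P → g g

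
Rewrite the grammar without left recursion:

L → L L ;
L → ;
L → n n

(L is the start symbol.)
L is directly left-recursive. The standard transformation for
  A → A α₁ | ... | A α_m | β₁ | ... | β_n
is
  A  → β₁ A' | ... | β_n A'
  A' → α₁ A' | ... | α_m A' | ε

L → ; becomes L → ; L'
L → n n becomes L → n n L'
L → L L ; becomes L' → L ; L'
Add L' → ε

Resulting grammar:
L → ; L'
L → n n L'
L' → L ; L'
L' → ε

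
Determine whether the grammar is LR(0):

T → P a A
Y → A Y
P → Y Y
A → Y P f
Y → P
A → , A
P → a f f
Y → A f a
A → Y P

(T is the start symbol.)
No. Shift-reduce conflict between [Y → P .] and [T → P . a A]

Augment with T' → T and build the canonical LR(0) collection (I0 = CLOSURE({[T' → . T]}), then GOTO on every symbol after a dot until no new states appear). It has 19 states:
  I0: { [A → . , A], [A → . Y P f], [A → . Y P], [P → . Y Y], [P → . a f f], [T → . P a A], [T' → . T], [Y → . A Y], [Y → . A f a], [Y → . P] }  — shift
  I1: { [A → , . A], [A → . , A], [A → . Y P f], [A → . Y P], [P → . Y Y], [P → . a f f], [Y → . A Y], [Y → . A f a], [Y → . P] }  — shift
  I2: { [A → . , A], [A → . Y P f], [A → . Y P], [P → . Y Y], [P → . a f f], [Y → . A Y], [Y → . A f a], [Y → . P], [Y → A . Y], [Y → A . f a] }  — shift
  I3: { [T → P . a A], [Y → P .] }  — shift, reduce
  I4: { [T' → T .] }  — accept
  I5: { [A → . , A], [A → . Y P f], [A → . Y P], [A → Y . P f], [A → Y . P], [P → . Y Y], [P → . a f f], [P → Y . Y], [Y → . A Y], [Y → . A f a], [Y → . P] }  — shift
  I6: { [P → a . f f] }  — shift
  I7: { [P → a f . f] }  — shift
  I8: { [P → a f f .] }  — reduce
  I9: { [A → Y P . f], [A → Y P .], [Y → P .] }  — shift, 2 reduces
  I10: { [A → . , A], [A → . Y P f], [A → . Y P], [A → Y . P f], [A → Y . P], [P → . Y Y], [P → . a f f], [P → Y . Y], [P → Y Y .], [Y → . A Y], [Y → . A f a], [Y → . P] }  — shift, reduce
  I11: { [A → Y P f .] }  — reduce
  I12: { [A → . , A], [A → . Y P f], [A → . Y P], [P → . Y Y], [P → . a f f], [T → P a . A], [Y → . A Y], [Y → . A f a], [Y → . P] }  — shift
  I13: { [A → . , A], [A → . Y P f], [A → . Y P], [P → . Y Y], [P → . a f f], [T → P a A .], [Y → . A Y], [Y → . A f a], [Y → . P], [Y → A . Y], [Y → A . f a] }  — shift, reduce
  I14: { [Y → P .] }  — reduce
  I15: { [A → . , A], [A → . Y P f], [A → . Y P], [A → Y . P f], [A → Y . P], [P → . Y Y], [P → . a f f], [P → Y . Y], [Y → . A Y], [Y → . A f a], [Y → . P], [Y → A Y .] }  — shift, reduce
  I16: { [Y → A f . a] }  — shift
  I17: { [Y → A f a .] }  — reduce
  I18: { [A → , A .], [A → . , A], [A → . Y P f], [A → . Y P], [P → . Y Y], [P → . a f f], [Y → . A Y], [Y → . A f a], [Y → . P], [Y → A . Y], [Y → A . f a] }  — shift, reduce

Conflict in state I3:
  Shift-reduce conflict between [Y → P .] and [T → P . a A]
So the grammar is NOT LR(0).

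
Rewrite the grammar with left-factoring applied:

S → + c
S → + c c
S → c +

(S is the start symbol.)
S → + c S'
S' → ε
S' → c
S → c +

Left-factoring transforms A → αβ₁ | αβ₂ into A → αA' and A' → β₁ | β₂
(α is the longest common prefix among the alternatives). Repeat until
no nonterminal has two alternatives with a common prefix.

Round 1: S has alternatives sharing prefix '+ c'. Introduce S': S → + c S'
  Add: S' → ε
  Add: S' → c

No remaining common prefixes — done.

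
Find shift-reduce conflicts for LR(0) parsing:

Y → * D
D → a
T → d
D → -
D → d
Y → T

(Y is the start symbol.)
No shift-reduce conflicts

Augment with Y' → Y and build the canonical LR(0) collection (I0 = CLOSURE({[Y' → . Y]}), then GOTO on every symbol after a dot until no new states appear). It has 9 states:
  I0: { [T → . d], [Y → . * D], [Y → . T], [Y' → . Y] }  — shift
  I1: { [D → . -], [D → . a], [D → . d], [Y → * . D] }  — shift
  I2: { [Y → T .] }  — reduce
  I3: { [Y' → Y .] }  — accept
  I4: { [T → d .] }  — reduce
  I5: { [D → - .] }  — reduce
  I6: { [Y → * D .] }  — reduce
  I7: { [D → a .] }  — reduce
  I8: { [D → d .] }  — reduce

No state contains both a complete item and a shift item.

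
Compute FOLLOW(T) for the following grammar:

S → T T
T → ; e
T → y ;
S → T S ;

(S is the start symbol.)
{ $, ';', 'y' }

To compute FOLLOW(T), find every occurrence of T on a right-hand side N → α T β: add FIRST(β) \ {ε}, and if β is empty or nullable also add FOLLOW(N). Iterate to a fixed point.

In S → T T: T is followed by T, add FIRST(T) \ {ε} = { ';', 'y' }
In S → T T: T is at the end, add FOLLOW(S)
In S → T S ;: T is followed by S ';', add FIRST(S ';') \ {ε} = { ';', 'y' }

The FOLLOW sets referred to above (computed the same way, to a fixed point):
  FOLLOW(S) = { $, ';' }

Taking the union: FOLLOW(T) = { $, ';', 'y' }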